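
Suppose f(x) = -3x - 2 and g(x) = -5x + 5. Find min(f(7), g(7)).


-30


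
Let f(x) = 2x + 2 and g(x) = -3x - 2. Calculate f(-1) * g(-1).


f(-1) = 0
g(-1) = 1
Product = 0

0


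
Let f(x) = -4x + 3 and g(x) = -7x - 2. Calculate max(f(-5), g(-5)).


f(-5) = 23
g(-5) = 33
max = 33

33


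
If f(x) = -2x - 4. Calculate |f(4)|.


f(4) = -12
|-12| = 12

12


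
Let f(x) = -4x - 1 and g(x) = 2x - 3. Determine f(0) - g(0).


f(0) = -1
g(0) = -3
Difference = 2

2


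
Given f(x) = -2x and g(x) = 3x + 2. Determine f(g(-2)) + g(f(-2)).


f(g(-2)) = 8
g(f(-2)) = 14
Sum = 22

22


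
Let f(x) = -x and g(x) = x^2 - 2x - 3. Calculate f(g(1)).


4


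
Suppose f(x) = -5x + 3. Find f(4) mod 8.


f(4) = -17
-17 mod 8 = 7

7


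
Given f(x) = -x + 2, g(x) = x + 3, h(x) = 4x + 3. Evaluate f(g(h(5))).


h(5) = 23
g(23) = 26
f(26) = -24

-24


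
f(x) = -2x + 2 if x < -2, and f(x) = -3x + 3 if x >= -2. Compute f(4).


4 satisfies x >= -2
f(4) = -9

-9


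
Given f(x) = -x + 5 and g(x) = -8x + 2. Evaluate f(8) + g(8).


f(8) = -3
g(8) = -62
Sum = -65

-65


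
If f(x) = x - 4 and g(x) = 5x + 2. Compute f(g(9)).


g(9) = 47
f(47) = 43

43


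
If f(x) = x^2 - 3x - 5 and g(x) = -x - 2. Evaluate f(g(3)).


g(3) = -5
f(-5) = 1*(-5)^2 - 3*(-5) - 5 = 35

35


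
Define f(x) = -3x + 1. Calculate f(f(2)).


16


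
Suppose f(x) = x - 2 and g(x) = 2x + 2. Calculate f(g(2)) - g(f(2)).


f(g(2)) = 4
g(f(2)) = 2
Difference = 2

2


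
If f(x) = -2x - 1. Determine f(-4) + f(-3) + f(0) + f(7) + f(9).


f(-4) = 7
f(-3) = 5
f(0) = -1
f(7) = -15
f(9) = -19
Sum = -23

-23


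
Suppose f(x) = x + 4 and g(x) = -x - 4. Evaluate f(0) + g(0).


f(0) = 4
g(0) = -4
Sum = 0

0


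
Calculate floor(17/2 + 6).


17/2 = 8.5
8.5 + 6 = 14.5
floor(14.5) = 14

14


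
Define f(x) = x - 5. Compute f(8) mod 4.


f(8) = 3
3 mod 4 = 3

3


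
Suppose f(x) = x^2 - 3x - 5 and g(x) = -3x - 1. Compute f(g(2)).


g(2) = -7
f(-7) = 1*(-7)^2 - 3*(-7) - 5 = 65

65


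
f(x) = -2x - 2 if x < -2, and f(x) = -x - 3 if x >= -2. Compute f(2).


-5


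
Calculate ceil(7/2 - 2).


7/2 = 3.5
3.5 - 2 = 1.5
ceil(1.5) = 2

2


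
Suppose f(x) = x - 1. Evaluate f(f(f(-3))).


-6


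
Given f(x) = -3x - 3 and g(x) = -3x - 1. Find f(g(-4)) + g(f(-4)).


f(g(-4)) = -36
g(f(-4)) = -28
Sum = -64

-64


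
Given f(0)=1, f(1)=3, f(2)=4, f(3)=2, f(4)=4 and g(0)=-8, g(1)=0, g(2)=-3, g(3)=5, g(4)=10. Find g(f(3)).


-3


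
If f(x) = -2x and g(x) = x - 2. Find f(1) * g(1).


f(1) = -2
g(1) = -1
Product = 2

2


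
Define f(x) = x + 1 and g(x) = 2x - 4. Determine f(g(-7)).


g(-7) = -18
f(-18) = -17

-17


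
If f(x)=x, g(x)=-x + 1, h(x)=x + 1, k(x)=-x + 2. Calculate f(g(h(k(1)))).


k(1) = 1
h(1) = 2
g(2) = -1
f(-1) = -1

-1


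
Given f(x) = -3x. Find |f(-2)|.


6


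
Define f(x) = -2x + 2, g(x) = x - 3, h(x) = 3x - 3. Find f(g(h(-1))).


h(-1) = -6
g(-6) = -9
f(-9) = 20

20


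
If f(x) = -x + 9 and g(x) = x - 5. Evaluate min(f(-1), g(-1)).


f(-1) = 10
g(-1) = -6
min = -6

-6


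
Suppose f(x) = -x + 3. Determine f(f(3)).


f(3) = 0
f(0) = 3

3


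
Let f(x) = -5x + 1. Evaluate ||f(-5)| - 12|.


f(-5) = 26
|26| = 26
|26 - 12| = 14

14


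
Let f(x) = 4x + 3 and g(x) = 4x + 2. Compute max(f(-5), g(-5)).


f(-5) = -17
g(-5) = -18
max = -17

-17


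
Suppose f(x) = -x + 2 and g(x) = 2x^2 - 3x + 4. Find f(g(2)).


-4


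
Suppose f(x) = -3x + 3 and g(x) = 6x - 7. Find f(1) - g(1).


f(1) = 0
g(1) = -1
Difference = 1

1


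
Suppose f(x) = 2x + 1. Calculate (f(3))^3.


f(3) = 7
(7)^3 = 343

343


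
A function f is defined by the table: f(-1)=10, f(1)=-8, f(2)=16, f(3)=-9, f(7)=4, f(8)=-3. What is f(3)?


-9


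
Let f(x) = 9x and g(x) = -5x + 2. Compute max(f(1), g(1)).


f(1) = 9
g(1) = -3
max = 9

9


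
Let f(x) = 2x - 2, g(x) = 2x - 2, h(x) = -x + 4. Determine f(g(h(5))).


h(5) = -1
g(-1) = -4
f(-4) = -10

-10


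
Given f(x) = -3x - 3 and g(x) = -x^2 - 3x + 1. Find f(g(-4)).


g(-4) = -3
f(-3) = 6

6


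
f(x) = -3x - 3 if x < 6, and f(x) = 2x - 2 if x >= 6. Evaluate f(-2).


-2 satisfies x < 6
f(-2) = 3

3


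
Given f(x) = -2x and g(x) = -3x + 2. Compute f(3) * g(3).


f(3) = -6
g(3) = -7
Product = 42

42


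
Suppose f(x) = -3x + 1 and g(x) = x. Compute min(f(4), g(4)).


f(4) = -11
g(4) = 4
min = -11

-11


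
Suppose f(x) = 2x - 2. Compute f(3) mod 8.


f(3) = 4
4 mod 8 = 4

4


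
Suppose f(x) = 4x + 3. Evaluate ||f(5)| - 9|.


f(5) = 23
|23| = 23
|23 - 9| = 14

14


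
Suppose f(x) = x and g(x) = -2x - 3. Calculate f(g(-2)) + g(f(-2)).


2


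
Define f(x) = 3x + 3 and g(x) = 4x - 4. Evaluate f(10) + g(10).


f(10) = 33
g(10) = 36
Sum = 69

69


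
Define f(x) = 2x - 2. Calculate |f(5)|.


f(5) = 8
|8| = 8

8


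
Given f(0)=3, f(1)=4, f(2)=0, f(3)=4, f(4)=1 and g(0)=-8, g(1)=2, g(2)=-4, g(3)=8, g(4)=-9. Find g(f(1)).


f(1) = 4
g(4) = -9

-9


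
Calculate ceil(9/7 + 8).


9/7 = 1.2857
1.2857 + 8 = 9.2857
ceil(9.2857) = 10

10


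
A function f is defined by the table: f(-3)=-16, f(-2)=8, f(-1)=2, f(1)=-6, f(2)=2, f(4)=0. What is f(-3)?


Reading from the table at x = -3

-16


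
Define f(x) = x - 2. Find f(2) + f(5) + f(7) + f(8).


f(2) = 0
f(5) = 3
f(7) = 5
f(8) = 6
Sum = 14

14


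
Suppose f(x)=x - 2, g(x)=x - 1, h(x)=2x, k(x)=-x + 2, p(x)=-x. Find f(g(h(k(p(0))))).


p(0) = 0
k(0) = 2
h(2) = 4
g(4) = 3
f(3) = 1

1


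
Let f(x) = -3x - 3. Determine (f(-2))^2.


f(-2) = 3
(3)^2 = 9

9


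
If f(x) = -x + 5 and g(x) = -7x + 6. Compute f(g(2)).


g(2) = -8
f(-8) = 13

13


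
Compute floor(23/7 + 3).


23/7 = 3.2857
3.2857 + 3 = 6.2857
floor(6.2857) = 6

6


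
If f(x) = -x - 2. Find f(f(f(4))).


-6


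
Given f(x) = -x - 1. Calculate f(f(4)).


f(4) = -5
f(-5) = 4

4


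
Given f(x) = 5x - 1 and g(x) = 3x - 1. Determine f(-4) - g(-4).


-8


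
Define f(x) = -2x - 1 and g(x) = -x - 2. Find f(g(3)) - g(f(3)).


f(g(3)) = 9
g(f(3)) = 5
Difference = 4

4


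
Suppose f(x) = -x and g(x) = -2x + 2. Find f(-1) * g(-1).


f(-1) = 1
g(-1) = 4
Product = 4

4


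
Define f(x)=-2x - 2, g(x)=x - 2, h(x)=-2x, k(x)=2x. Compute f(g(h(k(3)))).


k(3) = 6
h(6) = -12
g(-12) = -14
f(-14) = 26

26


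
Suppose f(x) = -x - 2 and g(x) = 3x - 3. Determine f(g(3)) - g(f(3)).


f(g(3)) = -8
g(f(3)) = -18
Difference = 10

10


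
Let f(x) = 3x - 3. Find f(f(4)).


f(4) = 9
f(9) = 24

24


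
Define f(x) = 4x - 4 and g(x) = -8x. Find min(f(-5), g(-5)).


f(-5) = -24
g(-5) = 40
min = -24

-24


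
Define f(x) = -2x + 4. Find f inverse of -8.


Solve -2x + 4 = -8
x = (-8 - 4) / (-2) = 6

6


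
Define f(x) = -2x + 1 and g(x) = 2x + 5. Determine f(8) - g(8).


-36


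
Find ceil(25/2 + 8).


25/2 = 12.5
12.5 + 8 = 20.5
ceil(20.5) = 21

21


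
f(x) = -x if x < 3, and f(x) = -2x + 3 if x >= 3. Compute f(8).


8 satisfies x >= 3
f(8) = -13

-13


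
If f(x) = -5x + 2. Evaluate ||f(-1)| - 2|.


f(-1) = 7
|7| = 7
|7 - 2| = 5

5


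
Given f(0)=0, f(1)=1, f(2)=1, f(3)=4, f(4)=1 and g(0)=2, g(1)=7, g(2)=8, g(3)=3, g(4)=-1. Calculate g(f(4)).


f(4) = 1
g(1) = 7

7


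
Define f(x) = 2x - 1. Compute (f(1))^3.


f(1) = 1
(1)^3 = 1

1


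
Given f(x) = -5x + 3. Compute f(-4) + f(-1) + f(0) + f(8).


f(-4) = 23
f(-1) = 8
f(0) = 3
f(8) = -37
Sum = -3

-3


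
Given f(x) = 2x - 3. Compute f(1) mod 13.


12


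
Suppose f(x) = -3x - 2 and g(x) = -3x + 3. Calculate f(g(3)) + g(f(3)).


f(g(3)) = 16
g(f(3)) = 36
Sum = 52

52


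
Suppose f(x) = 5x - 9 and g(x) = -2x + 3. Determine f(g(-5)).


56


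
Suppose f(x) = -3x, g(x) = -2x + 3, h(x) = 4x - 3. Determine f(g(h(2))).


21


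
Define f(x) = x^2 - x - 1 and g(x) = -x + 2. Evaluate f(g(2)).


g(2) = 0
f(0) = 1*(0)^2 - 1*(0) - 1 = -1

-1


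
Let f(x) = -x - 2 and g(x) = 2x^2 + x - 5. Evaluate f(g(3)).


g(3) = 16
f(16) = -18

-18


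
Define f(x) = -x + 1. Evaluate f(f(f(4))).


f(4) = -3
f(-3) = 4
f(4) = -3

-3


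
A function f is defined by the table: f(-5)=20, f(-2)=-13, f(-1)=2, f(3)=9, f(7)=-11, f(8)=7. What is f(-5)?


Reading from the table at x = -5

20


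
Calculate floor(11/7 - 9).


11/7 = 1.5714
1.5714 - 9 = -7.4286
floor(-7.4286) = -8

-8


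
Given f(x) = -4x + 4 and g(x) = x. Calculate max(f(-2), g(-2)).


12


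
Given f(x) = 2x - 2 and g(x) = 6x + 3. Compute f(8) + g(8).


f(8) = 14
g(8) = 51
Sum = 65

65


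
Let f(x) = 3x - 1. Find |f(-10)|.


f(-10) = -31
|-31| = 31

31


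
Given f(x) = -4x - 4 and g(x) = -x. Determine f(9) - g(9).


f(9) = -40
g(9) = -9
Difference = -31

-31


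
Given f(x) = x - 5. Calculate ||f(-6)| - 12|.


f(-6) = -11
|-11| = 11
|11 - 12| = 1

1


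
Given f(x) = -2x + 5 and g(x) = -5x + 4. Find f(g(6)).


57


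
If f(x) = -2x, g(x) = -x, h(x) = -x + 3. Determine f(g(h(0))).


h(0) = 3
g(3) = -3
f(-3) = 6

6


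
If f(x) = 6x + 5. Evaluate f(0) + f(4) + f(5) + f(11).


f(0) = 5
f(4) = 29
f(5) = 35
f(11) = 71
Sum = 140

140


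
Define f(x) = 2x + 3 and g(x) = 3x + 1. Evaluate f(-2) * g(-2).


f(-2) = -1
g(-2) = -5
Product = 5

5


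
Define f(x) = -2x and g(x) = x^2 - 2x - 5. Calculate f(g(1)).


g(1) = -6
f(-6) = 12

12


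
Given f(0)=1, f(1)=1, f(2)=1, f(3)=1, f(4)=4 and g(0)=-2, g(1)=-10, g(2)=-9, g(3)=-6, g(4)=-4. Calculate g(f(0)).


f(0) = 1
g(1) = -10

-10


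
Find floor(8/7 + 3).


8/7 = 1.1429
1.1429 + 3 = 4.1429
floor(4.1429) = 4

4


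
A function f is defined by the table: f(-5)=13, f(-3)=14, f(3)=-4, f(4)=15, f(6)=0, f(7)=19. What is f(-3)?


Reading from the table at x = -3

14


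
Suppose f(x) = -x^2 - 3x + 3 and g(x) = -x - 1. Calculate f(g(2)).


3


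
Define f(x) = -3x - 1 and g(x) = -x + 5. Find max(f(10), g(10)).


f(10) = -31
g(10) = -5
max = -5

-5


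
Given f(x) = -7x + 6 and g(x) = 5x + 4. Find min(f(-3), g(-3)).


f(-3) = 27
g(-3) = -11
min = -11

-11


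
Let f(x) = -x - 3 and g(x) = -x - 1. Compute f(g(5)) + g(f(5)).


10


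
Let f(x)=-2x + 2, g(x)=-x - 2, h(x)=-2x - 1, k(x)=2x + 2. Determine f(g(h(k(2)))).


k(2) = 6
h(6) = -13
g(-13) = 11
f(11) = -20

-20


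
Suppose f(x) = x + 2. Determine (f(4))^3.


f(4) = 6
(6)^3 = 216

216


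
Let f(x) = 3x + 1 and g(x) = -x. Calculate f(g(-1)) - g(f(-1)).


f(g(-1)) = 4
g(f(-1)) = 2
Difference = 2

2


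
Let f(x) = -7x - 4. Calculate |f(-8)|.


52


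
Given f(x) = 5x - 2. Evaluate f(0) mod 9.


f(0) = -2
-2 mod 9 = 7

7


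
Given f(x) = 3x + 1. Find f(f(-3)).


f(-3) = -8
f(-8) = -23

-23


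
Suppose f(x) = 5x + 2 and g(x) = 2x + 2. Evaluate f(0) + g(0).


4


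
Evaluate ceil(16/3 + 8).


16/3 = 5.3333
5.3333 + 8 = 13.3333
ceil(13.3333) = 14

14


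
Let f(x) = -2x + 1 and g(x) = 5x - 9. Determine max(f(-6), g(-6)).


f(-6) = 13
g(-6) = -39
max = 13

13


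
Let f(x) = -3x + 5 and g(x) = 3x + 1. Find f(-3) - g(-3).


f(-3) = 14
g(-3) = -8
Difference = 22

22


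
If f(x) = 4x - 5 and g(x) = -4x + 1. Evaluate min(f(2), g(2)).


-7


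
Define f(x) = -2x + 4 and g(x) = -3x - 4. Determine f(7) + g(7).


f(7) = -10
g(7) = -25
Sum = -35

-35


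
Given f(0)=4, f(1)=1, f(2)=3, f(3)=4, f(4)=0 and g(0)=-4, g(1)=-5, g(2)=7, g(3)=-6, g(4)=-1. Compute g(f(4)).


f(4) = 0
g(0) = -4

-4


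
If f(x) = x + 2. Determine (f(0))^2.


f(0) = 2
(2)^2 = 4

4


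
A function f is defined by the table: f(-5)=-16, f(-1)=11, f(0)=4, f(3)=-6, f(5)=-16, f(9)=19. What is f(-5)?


Reading from the table at x = -5

-16


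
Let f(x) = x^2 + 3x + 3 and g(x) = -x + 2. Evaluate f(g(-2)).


31


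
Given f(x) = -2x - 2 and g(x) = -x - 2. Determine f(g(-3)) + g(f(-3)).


-10


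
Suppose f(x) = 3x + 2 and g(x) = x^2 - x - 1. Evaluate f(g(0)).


-1


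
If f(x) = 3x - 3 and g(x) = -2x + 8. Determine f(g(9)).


g(9) = -10
f(-10) = -33

-33


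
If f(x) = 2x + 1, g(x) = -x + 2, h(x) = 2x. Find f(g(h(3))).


h(3) = 6
g(6) = -4
f(-4) = -7

-7


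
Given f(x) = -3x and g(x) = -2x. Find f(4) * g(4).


f(4) = -12
g(4) = -8
Product = 96

96


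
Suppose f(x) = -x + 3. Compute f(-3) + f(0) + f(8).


f(-3) = 6
f(0) = 3
f(8) = -5
Sum = 4

4


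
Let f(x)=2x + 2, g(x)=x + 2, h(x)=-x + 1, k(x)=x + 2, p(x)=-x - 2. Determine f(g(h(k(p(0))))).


p(0) = -2
k(-2) = 0
h(0) = 1
g(1) = 3
f(3) = 8

8


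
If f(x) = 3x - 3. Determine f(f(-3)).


-39


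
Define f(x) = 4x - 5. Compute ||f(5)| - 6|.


f(5) = 15
|15| = 15
|15 - 6| = 9

9


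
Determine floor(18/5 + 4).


18/5 = 3.6
3.6 + 4 = 7.6
floor(7.6) = 7

7


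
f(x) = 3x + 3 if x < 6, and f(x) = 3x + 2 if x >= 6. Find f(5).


5 satisfies x < 6
f(5) = 18

18


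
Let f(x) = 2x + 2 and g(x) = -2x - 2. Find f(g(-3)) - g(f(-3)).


f(g(-3)) = 10
g(f(-3)) = 6
Difference = 4

4


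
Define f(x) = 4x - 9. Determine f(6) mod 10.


f(6) = 15
15 mod 10 = 5

5


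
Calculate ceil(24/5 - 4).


24/5 = 4.8
4.8 - 4 = 0.8
ceil(0.8) = 1

1


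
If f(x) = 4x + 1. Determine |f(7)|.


f(7) = 29
|29| = 29

29


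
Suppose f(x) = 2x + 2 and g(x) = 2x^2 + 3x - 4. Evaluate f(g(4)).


g(4) = 40
f(40) = 82

82


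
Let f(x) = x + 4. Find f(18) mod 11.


f(18) = 22
22 mod 11 = 0

0


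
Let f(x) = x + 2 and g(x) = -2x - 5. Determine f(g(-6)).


g(-6) = 7
f(7) = 9

9


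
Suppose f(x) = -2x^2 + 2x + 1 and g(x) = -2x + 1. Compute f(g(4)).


g(4) = -7
f(-7) = (-2)*(-7)^2 + 2*(-7) + 1 = -111

-111


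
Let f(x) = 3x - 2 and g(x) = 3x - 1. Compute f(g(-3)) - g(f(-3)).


2


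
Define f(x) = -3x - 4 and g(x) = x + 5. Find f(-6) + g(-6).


f(-6) = 14
g(-6) = -1
Sum = 13

13


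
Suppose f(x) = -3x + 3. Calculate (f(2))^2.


f(2) = -3
(-3)^2 = 9

9


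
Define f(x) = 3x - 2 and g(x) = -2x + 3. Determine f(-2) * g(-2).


f(-2) = -8
g(-2) = 7
Product = -56

-56


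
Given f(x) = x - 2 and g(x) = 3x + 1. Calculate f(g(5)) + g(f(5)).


f(g(5)) = 14
g(f(5)) = 10
Sum = 24

24


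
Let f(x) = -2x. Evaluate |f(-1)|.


2


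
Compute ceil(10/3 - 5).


-1


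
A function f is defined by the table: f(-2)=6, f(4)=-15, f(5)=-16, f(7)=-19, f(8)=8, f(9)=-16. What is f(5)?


-16


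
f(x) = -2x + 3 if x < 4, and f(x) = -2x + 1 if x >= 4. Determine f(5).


5 satisfies x >= 4
f(5) = -9

-9


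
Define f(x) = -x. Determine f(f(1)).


1


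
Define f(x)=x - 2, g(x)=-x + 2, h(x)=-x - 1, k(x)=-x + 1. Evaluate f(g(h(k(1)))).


k(1) = 0
h(0) = -1
g(-1) = 3
f(3) = 1

1


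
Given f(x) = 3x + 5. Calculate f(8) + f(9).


f(8) = 29
f(9) = 32
Sum = 61

61


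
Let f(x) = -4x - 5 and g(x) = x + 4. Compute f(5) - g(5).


f(5) = -25
g(5) = 9
Difference = -34

-34


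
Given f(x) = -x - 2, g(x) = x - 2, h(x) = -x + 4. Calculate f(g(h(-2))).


h(-2) = 6
g(6) = 4
f(4) = -6

-6


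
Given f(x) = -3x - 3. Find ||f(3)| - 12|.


f(3) = -12
|-12| = 12
|12 - 12| = 0

0


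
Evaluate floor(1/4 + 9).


1/4 = 0.25
0.25 + 9 = 9.25
floor(9.25) = 9

9


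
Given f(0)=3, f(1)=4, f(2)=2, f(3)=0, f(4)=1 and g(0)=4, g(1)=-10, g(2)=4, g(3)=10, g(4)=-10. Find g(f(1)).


f(1) = 4
g(4) = -10

-10


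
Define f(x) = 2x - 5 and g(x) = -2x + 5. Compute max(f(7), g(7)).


f(7) = 9
g(7) = -9
max = 9

9


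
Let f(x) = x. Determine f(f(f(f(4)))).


f(4) = 4
f(4) = 4
f(4) = 4
f(4) = 4

4


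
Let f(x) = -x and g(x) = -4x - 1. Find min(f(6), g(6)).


f(6) = -6
g(6) = -25
min = -25

-25


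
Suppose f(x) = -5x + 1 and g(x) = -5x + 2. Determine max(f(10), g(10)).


f(10) = -49
g(10) = -48
max = -48

-48


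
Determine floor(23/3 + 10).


23/3 = 7.6667
7.6667 + 10 = 17.6667
floor(17.6667) = 17

17


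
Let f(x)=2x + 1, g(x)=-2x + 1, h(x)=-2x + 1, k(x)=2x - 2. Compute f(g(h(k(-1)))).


k(-1) = -4
h(-4) = 9
g(9) = -17
f(-17) = -33

-33


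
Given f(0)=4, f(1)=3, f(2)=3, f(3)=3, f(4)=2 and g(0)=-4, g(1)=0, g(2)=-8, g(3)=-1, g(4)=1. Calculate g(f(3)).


f(3) = 3
g(3) = -1

-1


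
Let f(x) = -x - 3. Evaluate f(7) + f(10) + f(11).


f(7) = -10
f(10) = -13
f(11) = -14
Sum = -37

-37


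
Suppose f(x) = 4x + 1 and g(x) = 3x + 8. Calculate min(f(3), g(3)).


f(3) = 13
g(3) = 17
min = 13

13


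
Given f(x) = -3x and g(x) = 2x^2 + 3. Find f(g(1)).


g(1) = 5
f(5) = -15

-15


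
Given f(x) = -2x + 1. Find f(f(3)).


f(3) = -5
f(-5) = 11

11


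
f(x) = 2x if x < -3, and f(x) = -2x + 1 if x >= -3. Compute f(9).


9 satisfies x >= -3
f(9) = -17

-17


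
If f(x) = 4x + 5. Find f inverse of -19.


Solve 4x + 5 = -19
x = (-19 - 5) / 4 = -6

-6


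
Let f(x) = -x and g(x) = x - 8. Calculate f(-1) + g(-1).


f(-1) = 1
g(-1) = -9
Sum = -8

-8


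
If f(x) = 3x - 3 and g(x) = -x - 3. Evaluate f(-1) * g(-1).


12


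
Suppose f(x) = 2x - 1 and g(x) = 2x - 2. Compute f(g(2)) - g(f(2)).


f(g(2)) = 3
g(f(2)) = 4
Difference = -1

-1


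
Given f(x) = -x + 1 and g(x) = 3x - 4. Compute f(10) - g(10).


-35


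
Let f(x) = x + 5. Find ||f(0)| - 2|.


f(0) = 5
|5| = 5
|5 - 2| = 3

3


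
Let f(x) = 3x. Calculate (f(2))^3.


f(2) = 6
(6)^3 = 216

216


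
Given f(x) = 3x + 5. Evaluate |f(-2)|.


1


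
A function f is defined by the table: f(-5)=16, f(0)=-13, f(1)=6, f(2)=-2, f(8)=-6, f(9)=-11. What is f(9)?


Reading from the table at x = 9

-11


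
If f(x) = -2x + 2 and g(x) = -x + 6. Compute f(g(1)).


g(1) = 5
f(5) = -8

-8


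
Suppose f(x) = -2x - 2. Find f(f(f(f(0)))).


f(0) = -2
f(-2) = 2
f(2) = -6
f(-6) = 10

10


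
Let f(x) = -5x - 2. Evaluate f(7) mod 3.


f(7) = -37
-37 mod 3 = 2

2


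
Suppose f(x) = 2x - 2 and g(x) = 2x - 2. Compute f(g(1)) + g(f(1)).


f(g(1)) = -2
g(f(1)) = -2
Sum = -4

-4


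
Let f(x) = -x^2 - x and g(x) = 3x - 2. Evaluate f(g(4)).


g(4) = 10
f(10) = (-1)*(10)^2 - 1*(10) = -110

-110


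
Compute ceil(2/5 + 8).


2/5 = 0.4
0.4 + 8 = 8.4
ceil(8.4) = 9

9


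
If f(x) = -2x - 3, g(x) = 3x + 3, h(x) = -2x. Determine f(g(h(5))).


h(5) = -10
g(-10) = -27
f(-27) = 51

51


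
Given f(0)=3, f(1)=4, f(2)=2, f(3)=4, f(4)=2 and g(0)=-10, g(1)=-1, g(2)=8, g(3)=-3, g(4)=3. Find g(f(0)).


f(0) = 3
g(3) = -3

-3


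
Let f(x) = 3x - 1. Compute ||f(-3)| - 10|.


f(-3) = -10
|-10| = 10
|10 - 10| = 0

0


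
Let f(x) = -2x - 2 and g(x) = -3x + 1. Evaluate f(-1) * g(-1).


0


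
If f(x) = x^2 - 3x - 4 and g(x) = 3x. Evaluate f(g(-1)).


g(-1) = -3
f(-3) = 1*(-3)^2 - 3*(-3) - 4 = 14

14


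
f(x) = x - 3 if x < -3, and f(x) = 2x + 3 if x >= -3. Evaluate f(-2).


-2 satisfies x >= -3
f(-2) = -1

-1


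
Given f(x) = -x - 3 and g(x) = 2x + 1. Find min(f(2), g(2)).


f(2) = -5
g(2) = 5
min = -5

-5


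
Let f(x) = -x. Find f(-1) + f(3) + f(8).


f(-1) = 1
f(3) = -3
f(8) = -8
Sum = -10

-10


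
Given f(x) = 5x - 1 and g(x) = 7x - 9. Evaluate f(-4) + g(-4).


f(-4) = -21
g(-4) = -37
Sum = -58

-58


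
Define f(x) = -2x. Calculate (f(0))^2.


0


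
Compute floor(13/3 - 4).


13/3 = 4.3333
4.3333 - 4 = 0.3333
floor(0.3333) = 0

0


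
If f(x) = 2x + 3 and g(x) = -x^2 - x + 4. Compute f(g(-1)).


g(-1) = 4
f(4) = 11

11


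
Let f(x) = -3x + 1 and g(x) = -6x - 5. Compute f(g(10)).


g(10) = -65
f(-65) = 196

196


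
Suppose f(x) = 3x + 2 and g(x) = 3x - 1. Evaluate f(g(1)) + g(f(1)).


f(g(1)) = 8
g(f(1)) = 14
Sum = 22

22


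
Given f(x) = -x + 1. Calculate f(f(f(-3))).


f(-3) = 4
f(4) = -3
f(-3) = 4

4


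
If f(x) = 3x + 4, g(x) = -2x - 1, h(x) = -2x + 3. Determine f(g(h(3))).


h(3) = -3
g(-3) = 5
f(5) = 19

19


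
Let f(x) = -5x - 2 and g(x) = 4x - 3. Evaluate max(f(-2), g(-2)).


f(-2) = 8
g(-2) = -11
max = 8

8


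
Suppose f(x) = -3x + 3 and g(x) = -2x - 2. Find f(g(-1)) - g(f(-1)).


f(g(-1)) = 3
g(f(-1)) = -14
Difference = 17

17


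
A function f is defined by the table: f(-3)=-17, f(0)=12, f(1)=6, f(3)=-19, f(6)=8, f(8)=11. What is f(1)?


Reading from the table at x = 1

6


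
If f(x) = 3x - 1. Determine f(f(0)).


f(0) = -1
f(-1) = -4

-4


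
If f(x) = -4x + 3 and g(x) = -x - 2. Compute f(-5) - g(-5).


f(-5) = 23
g(-5) = 3
Difference = 20

20


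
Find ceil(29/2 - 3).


12


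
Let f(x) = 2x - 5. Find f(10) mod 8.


f(10) = 15
15 mod 8 = 7

7


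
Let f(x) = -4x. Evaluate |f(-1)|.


f(-1) = 4
|4| = 4

4


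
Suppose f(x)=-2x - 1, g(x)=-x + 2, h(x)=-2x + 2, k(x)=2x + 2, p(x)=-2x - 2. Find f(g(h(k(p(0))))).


7


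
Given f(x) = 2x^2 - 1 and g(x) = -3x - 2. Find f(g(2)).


g(2) = -8
f(-8) = 2*(-8)^2 - 1 = 127

127


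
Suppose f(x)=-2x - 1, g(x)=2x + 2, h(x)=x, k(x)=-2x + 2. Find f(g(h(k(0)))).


k(0) = 2
h(2) = 2
g(2) = 6
f(6) = -13

-13


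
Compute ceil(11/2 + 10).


16


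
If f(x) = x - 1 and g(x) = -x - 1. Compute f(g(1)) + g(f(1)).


f(g(1)) = -3
g(f(1)) = -1
Sum = -4

-4


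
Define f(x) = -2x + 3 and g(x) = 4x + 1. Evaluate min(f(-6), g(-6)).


f(-6) = 15
g(-6) = -23
min = -23

-23


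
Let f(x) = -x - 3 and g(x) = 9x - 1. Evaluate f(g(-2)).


16


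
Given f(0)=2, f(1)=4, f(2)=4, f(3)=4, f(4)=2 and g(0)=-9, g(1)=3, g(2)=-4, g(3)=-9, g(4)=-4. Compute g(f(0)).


-4


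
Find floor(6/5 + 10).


6/5 = 1.2
1.2 + 10 = 11.2
floor(11.2) = 11

11


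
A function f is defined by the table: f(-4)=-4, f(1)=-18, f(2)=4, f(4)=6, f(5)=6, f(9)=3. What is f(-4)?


Reading from the table at x = -4

-4


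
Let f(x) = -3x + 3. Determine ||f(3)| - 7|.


1


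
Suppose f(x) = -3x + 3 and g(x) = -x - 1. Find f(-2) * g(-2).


9


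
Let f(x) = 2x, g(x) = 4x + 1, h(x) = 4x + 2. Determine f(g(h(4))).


h(4) = 18
g(18) = 73
f(73) = 146

146


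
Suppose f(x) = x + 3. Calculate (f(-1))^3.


f(-1) = 2
(2)^3 = 8

8


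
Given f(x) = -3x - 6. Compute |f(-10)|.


f(-10) = 24
|24| = 24

24


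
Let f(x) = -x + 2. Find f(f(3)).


f(3) = -1
f(-1) = 3

3


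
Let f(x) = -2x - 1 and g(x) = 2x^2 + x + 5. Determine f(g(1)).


g(1) = 8
f(8) = -17

-17


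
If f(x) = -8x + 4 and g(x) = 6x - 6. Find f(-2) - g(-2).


f(-2) = 20
g(-2) = -18
Difference = 38

38


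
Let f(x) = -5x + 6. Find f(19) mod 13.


2


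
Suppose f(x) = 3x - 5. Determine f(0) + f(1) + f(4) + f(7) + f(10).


f(0) = -5
f(1) = -2
f(4) = 7
f(7) = 16
f(10) = 25
Sum = 41

41


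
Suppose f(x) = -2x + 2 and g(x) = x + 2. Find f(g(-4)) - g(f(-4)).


f(g(-4)) = 6
g(f(-4)) = 12
Difference = -6

-6


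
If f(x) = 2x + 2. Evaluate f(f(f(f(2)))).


f(2) = 6
f(6) = 14
f(14) = 30
f(30) = 62

62


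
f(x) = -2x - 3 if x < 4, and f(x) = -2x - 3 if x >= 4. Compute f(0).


-3


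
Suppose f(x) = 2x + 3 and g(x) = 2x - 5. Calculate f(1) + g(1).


2


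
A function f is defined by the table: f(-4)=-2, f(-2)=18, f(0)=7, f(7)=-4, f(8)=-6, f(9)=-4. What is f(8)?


Reading from the table at x = 8

-6


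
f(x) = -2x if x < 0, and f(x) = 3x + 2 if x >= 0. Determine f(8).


8 satisfies x >= 0
f(8) = 26

26


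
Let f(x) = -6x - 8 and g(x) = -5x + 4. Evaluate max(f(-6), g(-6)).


f(-6) = 28
g(-6) = 34
max = 34

34


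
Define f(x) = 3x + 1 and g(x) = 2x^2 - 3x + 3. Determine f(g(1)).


7


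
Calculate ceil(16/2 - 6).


16/2 = 8
8 - 6 = 2
ceil(2) = 2

2


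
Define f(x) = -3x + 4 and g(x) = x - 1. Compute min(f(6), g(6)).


f(6) = -14
g(6) = 5
min = -14

-14


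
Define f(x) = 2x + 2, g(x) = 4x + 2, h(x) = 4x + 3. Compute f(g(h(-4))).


h(-4) = -13
g(-13) = -50
f(-50) = -98

-98


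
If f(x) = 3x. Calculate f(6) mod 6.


f(6) = 18
18 mod 6 = 0

0


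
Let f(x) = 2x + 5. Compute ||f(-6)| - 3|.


f(-6) = -7
|-7| = 7
|7 - 3| = 4

4


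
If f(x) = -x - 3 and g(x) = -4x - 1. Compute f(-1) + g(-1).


f(-1) = -2
g(-1) = 3
Sum = 1

1


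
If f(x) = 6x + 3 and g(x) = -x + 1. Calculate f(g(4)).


g(4) = -3
f(-3) = -15

-15


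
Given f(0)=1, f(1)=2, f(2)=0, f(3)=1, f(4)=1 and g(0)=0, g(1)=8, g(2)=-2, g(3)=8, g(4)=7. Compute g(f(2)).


f(2) = 0
g(0) = 0

0


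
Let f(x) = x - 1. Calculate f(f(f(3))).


f(3) = 2
f(2) = 1
f(1) = 0

0


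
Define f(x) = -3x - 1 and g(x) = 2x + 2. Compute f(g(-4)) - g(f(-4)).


-7


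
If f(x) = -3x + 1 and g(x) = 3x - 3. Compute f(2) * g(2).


f(2) = -5
g(2) = 3
Product = -15

-15


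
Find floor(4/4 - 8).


-7


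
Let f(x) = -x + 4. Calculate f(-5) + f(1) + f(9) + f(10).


f(-5) = 9
f(1) = 3
f(9) = -5
f(10) = -6
Sum = 1

1


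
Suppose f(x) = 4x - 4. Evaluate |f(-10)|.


f(-10) = -44
|-44| = 44

44


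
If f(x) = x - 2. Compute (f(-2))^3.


-64


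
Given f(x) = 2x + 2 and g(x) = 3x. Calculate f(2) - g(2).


f(2) = 6
g(2) = 6
Difference = 0

0


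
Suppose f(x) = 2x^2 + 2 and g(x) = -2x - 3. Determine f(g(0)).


20


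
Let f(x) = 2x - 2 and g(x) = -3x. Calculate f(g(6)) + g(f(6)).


f(g(6)) = -38
g(f(6)) = -30
Sum = -68

-68


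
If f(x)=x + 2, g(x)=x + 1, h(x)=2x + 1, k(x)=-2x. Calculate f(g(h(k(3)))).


k(3) = -6
h(-6) = -11
g(-11) = -10
f(-10) = -8

-8


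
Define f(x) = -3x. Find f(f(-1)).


f(-1) = 3
f(3) = -9

-9


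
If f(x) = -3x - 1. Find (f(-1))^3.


f(-1) = 2
(2)^3 = 8

8


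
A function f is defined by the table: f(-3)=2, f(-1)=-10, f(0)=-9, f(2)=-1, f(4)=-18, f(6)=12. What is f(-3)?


Reading from the table at x = -3

2


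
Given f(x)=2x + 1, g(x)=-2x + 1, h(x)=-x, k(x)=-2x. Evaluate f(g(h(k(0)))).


k(0) = 0
h(0) = 0
g(0) = 1
f(1) = 3

3


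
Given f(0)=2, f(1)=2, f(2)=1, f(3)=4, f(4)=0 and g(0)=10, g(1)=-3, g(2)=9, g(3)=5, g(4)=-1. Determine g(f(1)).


f(1) = 2
g(2) = 9

9


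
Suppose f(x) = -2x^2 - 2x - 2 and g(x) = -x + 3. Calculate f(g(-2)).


g(-2) = 5
f(5) = (-2)*(5)^2 - 2*(5) - 2 = -62

-62


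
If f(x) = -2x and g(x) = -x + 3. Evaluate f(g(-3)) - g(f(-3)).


f(g(-3)) = -12
g(f(-3)) = -3
Difference = -9

-9


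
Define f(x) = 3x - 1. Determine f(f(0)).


f(0) = -1
f(-1) = -4

-4


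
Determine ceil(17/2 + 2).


17/2 = 8.5
8.5 + 2 = 10.5
ceil(10.5) = 11

11


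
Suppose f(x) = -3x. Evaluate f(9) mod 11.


f(9) = -27
-27 mod 11 = 6

6


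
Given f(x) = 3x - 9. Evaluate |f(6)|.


f(6) = 9
|9| = 9

9


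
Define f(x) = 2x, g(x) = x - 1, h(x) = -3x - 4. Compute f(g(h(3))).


h(3) = -13
g(-13) = -14
f(-14) = -28

-28


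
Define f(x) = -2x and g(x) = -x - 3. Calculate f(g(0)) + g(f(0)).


f(g(0)) = 6
g(f(0)) = -3
Sum = 3

3


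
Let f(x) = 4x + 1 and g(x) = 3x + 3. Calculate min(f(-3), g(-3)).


f(-3) = -11
g(-3) = -6
min = -11

-11


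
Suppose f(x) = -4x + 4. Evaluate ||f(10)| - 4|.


f(10) = -36
|-36| = 36
|36 - 4| = 32

32


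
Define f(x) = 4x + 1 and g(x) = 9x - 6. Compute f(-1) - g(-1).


f(-1) = -3
g(-1) = -15
Difference = 12

12


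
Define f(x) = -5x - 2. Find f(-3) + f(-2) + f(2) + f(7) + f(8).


f(-3) = 13
f(-2) = 8
f(2) = -12
f(7) = -37
f(8) = -42
Sum = -70

-70


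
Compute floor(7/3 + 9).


7/3 = 2.3333
2.3333 + 9 = 11.3333
floor(11.3333) = 11

11


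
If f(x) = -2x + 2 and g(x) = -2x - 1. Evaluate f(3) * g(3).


f(3) = -4
g(3) = -7
Product = 28

28


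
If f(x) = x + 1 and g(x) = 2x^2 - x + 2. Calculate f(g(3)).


g(3) = 17
f(17) = 18

18


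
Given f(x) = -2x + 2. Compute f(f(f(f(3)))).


f(3) = -4
f(-4) = 10
f(10) = -18
f(-18) = 38

38


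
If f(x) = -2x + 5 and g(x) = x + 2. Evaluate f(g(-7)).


g(-7) = -5
f(-5) = 15

15


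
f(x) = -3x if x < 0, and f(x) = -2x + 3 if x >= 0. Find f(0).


3


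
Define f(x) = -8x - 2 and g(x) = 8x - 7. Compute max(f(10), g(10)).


f(10) = -82
g(10) = 73
max = 73

73


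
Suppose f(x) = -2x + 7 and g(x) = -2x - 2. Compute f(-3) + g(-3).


f(-3) = 13
g(-3) = 4
Sum = 17

17


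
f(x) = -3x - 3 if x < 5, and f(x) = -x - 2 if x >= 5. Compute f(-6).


-6 satisfies x < 5
f(-6) = 15

15


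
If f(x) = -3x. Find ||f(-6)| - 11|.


7


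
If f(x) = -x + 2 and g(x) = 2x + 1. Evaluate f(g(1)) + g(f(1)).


f(g(1)) = -1
g(f(1)) = 3
Sum = 2

2


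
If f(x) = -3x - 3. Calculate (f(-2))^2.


f(-2) = 3
(3)^2 = 9

9


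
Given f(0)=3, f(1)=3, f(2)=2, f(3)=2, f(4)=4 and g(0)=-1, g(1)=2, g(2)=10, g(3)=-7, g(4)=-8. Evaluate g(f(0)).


f(0) = 3
g(3) = -7

-7


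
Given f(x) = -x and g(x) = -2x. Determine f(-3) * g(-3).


f(-3) = 3
g(-3) = 6
Product = 18

18


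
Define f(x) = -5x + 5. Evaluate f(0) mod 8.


f(0) = 5
5 mod 8 = 5

5


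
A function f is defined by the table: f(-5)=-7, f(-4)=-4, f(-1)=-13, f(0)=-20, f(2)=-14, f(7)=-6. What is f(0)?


Reading from the table at x = 0

-20


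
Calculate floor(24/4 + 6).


24/4 = 6
6 + 6 = 12
floor(12) = 12

12


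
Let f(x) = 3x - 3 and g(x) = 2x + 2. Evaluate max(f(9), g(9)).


f(9) = 24
g(9) = 20
max = 24

24


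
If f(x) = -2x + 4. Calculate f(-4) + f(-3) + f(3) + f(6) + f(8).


f(-4) = 12
f(-3) = 10
f(3) = -2
f(6) = -8
f(8) = -12
Sum = 0

0


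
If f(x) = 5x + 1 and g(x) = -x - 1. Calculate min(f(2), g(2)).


f(2) = 11
g(2) = -3
min = -3

-3


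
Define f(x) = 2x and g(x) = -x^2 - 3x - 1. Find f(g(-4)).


g(-4) = -5
f(-5) = -10

-10


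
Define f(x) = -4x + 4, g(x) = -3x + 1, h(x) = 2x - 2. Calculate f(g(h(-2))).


h(-2) = -6
g(-6) = 19
f(19) = -72

-72


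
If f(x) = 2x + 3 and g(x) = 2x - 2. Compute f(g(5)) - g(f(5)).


f(g(5)) = 19
g(f(5)) = 24
Difference = -5

-5


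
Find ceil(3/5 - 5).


3/5 = 0.6
0.6 - 5 = -4.4
ceil(-4.4) = -4

-4


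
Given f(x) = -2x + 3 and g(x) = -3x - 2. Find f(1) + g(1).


f(1) = 1
g(1) = -5
Sum = -4

-4


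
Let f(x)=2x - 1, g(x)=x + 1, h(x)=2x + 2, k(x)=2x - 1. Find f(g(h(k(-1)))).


k(-1) = -3
h(-3) = -4
g(-4) = -3
f(-3) = -7

-7


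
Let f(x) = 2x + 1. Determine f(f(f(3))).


31


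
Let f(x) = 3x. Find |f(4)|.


f(4) = 12
|12| = 12

12


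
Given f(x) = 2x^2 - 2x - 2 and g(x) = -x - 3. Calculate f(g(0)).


g(0) = -3
f(-3) = 2*(-3)^2 - 2*(-3) - 2 = 22

22


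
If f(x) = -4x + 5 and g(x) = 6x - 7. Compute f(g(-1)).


g(-1) = -13
f(-13) = 57

57


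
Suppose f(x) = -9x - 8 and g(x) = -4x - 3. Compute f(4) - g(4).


f(4) = -44
g(4) = -19
Difference = -25

-25


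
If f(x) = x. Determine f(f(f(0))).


f(0) = 0
f(0) = 0
f(0) = 0

0


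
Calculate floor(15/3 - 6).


15/3 = 5
5 - 6 = -1
floor(-1) = -1

-1


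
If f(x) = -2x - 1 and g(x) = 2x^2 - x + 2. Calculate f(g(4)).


g(4) = 30
f(30) = -61

-61


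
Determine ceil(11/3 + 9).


11/3 = 3.6667
3.6667 + 9 = 12.6667
ceil(12.6667) = 13

13


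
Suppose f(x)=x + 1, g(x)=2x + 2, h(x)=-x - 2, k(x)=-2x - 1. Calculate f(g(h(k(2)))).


k(2) = -5
h(-5) = 3
g(3) = 8
f(8) = 9

9


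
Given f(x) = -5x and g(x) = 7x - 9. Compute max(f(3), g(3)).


f(3) = -15
g(3) = 12
max = 12

12


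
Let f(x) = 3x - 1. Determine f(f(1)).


f(1) = 2
f(2) = 5

5


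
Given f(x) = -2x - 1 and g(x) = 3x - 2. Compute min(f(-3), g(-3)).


f(-3) = 5
g(-3) = -11
min = -11

-11


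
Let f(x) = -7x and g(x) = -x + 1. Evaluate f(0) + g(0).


f(0) = 0
g(0) = 1
Sum = 1

1


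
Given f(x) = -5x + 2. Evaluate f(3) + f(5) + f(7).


f(3) = -13
f(5) = -23
f(7) = -33
Sum = -69

-69


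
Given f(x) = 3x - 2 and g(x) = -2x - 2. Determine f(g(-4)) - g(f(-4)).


-10


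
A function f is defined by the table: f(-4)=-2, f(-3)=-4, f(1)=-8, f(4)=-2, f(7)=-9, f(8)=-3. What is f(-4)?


Reading from the table at x = -4

-2


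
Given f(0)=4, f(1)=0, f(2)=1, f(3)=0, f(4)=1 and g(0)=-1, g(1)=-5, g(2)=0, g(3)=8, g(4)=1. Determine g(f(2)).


f(2) = 1
g(1) = -5

-5


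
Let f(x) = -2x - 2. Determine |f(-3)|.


f(-3) = 4
|4| = 4

4


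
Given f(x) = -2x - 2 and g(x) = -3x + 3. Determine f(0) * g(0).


f(0) = -2
g(0) = 3
Product = -6

-6


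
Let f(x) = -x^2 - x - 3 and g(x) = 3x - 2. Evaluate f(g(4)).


-113


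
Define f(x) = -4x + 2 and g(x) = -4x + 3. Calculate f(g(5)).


g(5) = -17
f(-17) = 70

70


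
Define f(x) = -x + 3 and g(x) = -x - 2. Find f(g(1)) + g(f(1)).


f(g(1)) = 6
g(f(1)) = -4
Sum = 2

2


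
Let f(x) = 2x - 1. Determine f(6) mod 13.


11


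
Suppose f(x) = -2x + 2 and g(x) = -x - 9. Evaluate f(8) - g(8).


f(8) = -14
g(8) = -17
Difference = 3

3


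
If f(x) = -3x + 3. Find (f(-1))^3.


216


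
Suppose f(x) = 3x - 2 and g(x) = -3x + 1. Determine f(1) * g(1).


f(1) = 1
g(1) = -2
Product = -2

-2


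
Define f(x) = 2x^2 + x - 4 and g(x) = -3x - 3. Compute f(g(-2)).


g(-2) = 3
f(3) = 2*(3)^2 + 1*(3) - 4 = 17

17


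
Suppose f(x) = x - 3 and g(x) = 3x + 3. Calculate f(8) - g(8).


f(8) = 5
g(8) = 27
Difference = -22

-22


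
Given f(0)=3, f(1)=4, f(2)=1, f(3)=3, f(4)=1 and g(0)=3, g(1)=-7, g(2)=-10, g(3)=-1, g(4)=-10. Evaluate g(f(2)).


f(2) = 1
g(1) = -7

-7


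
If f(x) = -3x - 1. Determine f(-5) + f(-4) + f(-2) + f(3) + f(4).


7


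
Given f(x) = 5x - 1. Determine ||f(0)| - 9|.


f(0) = -1
|-1| = 1
|1 - 9| = 8

8


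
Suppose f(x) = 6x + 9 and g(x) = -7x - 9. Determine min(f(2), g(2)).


-23


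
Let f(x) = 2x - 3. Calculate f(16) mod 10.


f(16) = 29
29 mod 10 = 9

9


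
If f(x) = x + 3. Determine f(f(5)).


f(5) = 8
f(8) = 11

11


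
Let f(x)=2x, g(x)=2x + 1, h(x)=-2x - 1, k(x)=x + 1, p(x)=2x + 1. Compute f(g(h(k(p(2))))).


-50


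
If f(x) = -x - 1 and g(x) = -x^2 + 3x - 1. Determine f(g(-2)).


g(-2) = -11
f(-11) = 10

10


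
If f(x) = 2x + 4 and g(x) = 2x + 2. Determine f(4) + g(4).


f(4) = 12
g(4) = 10
Sum = 22

22


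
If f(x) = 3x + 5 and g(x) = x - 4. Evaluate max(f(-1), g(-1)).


f(-1) = 2
g(-1) = -5
max = 2

2


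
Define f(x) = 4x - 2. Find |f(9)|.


f(9) = 34
|34| = 34

34


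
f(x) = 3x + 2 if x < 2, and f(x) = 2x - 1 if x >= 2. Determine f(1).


1 satisfies x < 2
f(1) = 5

5


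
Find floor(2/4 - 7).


-7


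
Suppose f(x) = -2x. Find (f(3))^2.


f(3) = -6
(-6)^2 = 36

36


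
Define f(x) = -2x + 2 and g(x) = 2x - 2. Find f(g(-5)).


g(-5) = -12
f(-12) = 26

26


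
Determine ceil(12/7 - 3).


12/7 = 1.7143
1.7143 - 3 = -1.2857
ceil(-1.2857) = -1

-1


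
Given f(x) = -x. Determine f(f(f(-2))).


f(-2) = 2
f(2) = -2
f(-2) = 2

2


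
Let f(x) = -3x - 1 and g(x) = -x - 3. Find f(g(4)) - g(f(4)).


f(g(4)) = 20
g(f(4)) = 10
Difference = 10

10


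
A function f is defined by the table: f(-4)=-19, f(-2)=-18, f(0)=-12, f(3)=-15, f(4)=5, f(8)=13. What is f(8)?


13


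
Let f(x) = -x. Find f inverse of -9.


9


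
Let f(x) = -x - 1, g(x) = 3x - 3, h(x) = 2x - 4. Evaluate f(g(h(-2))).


h(-2) = -8
g(-8) = -27
f(-27) = 26

26


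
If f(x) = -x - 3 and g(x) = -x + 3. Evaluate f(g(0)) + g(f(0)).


0


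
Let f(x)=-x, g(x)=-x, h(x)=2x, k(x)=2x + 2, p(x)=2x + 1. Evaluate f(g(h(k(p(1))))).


16


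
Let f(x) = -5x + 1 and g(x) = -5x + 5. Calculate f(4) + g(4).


f(4) = -19
g(4) = -15
Sum = -34

-34


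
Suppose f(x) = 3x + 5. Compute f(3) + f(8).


f(3) = 14
f(8) = 29
Sum = 43

43


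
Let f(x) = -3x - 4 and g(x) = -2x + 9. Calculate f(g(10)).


29


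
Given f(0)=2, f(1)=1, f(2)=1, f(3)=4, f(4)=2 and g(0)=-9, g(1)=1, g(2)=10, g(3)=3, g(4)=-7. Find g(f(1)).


f(1) = 1
g(1) = 1

1


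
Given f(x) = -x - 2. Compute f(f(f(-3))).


1


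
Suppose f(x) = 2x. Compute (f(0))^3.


f(0) = 0
(0)^3 = 0

0


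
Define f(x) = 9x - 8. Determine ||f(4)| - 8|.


f(4) = 28
|28| = 28
|28 - 8| = 20

20


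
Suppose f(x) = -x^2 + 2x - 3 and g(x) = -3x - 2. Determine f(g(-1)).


g(-1) = 1
f(1) = (-1)*(1)^2 + 2*(1) - 3 = -2

-2


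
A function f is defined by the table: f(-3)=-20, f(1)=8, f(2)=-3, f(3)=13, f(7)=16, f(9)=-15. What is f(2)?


Reading from the table at x = 2

-3


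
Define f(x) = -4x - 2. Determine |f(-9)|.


f(-9) = 34
|34| = 34

34


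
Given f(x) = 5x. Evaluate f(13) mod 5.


f(13) = 65
65 mod 5 = 0

0


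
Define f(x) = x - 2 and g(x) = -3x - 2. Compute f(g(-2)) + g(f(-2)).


12


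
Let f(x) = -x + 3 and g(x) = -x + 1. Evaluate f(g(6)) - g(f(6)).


f(g(6)) = 8
g(f(6)) = 4
Difference = 4

4


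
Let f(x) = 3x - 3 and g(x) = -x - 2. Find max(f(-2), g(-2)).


f(-2) = -9
g(-2) = 0
max = 0

0


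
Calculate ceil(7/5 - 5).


7/5 = 1.4
1.4 - 5 = -3.6
ceil(-3.6) = -3

-3


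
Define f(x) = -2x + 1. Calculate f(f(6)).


f(6) = -11
f(-11) = 23

23


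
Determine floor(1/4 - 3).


1/4 = 0.25
0.25 - 3 = -2.75
floor(-2.75) = -3

-3


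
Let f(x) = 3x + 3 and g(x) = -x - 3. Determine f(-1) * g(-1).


f(-1) = 0
g(-1) = -2
Product = 0

0


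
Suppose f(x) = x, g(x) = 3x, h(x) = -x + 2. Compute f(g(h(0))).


h(0) = 2
g(2) = 6
f(6) = 6

6


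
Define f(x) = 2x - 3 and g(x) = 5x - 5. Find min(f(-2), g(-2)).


f(-2) = -7
g(-2) = -15
min = -15

-15


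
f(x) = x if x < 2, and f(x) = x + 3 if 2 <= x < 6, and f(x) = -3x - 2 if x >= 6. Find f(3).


3 satisfies 2 <= x < 6
f(3) = 6

6


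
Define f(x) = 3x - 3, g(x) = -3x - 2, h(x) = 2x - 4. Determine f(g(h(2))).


h(2) = 0
g(0) = -2
f(-2) = -9

-9


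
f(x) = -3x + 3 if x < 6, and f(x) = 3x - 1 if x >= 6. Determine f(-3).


-3 satisfies x < 6
f(-3) = 12

12


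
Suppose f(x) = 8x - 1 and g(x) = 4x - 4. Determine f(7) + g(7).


79


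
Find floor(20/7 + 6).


20/7 = 2.8571
2.8571 + 6 = 8.8571
floor(8.8571) = 8

8


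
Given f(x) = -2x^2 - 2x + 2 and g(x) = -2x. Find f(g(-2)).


g(-2) = 4
f(4) = (-2)*(4)^2 - 2*(4) + 2 = -38

-38


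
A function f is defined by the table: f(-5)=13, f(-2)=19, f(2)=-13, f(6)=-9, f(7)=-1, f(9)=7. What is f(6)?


Reading from the table at x = 6

-9


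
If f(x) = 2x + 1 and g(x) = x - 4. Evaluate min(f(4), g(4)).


f(4) = 9
g(4) = 0
min = 0

0


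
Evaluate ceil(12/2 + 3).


12/2 = 6
6 + 3 = 9
ceil(9) = 9

9


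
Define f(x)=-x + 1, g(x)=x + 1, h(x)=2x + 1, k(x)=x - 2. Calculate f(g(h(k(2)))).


k(2) = 0
h(0) = 1
g(1) = 2
f(2) = -1

-1


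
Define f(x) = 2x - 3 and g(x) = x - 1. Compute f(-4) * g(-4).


f(-4) = -11
g(-4) = -5
Product = 55

55


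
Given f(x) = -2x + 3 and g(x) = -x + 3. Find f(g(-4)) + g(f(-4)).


f(g(-4)) = -11
g(f(-4)) = -8
Sum = -19

-19
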